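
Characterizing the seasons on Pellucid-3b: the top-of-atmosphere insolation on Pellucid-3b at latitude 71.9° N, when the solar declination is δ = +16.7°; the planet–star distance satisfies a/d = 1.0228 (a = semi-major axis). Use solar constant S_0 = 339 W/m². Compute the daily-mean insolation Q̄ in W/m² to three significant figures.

cos h₀ = −tan(+71.9°) tan(+16.700°) = -0.9179, h₀ = 2.7335 rad.
Bracket: h₀ sin ϕ sin δ + cos ϕ cos δ sin h₀ = 2.7335×0.95052×0.28736 + 0.31068×0.95782×0.39682 = 0.746632 + 0.118084 = 0.864716.
Inverse-square distance factor (a/d)² = 1.0228² = 1.046120.
Q̄ = (S_0/π) × 1.046120 × [bracket] = (339/π) × 1.046120 × 0.864716 = 97.61 W/m².

Q̄ ≈ 97.6 W/m²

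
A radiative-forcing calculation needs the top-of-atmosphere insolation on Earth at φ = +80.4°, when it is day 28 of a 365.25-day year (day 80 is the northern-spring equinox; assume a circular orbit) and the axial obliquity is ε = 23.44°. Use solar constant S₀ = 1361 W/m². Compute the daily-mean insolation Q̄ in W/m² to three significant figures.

Solar longitude: λ_s = 360° × (28 − 80)/365.25 = -51.253°, i.e. -51.253° + 360° = 308.747°.
sin δ = sin 23.44° × sin 308.747° = -0.31024, so δ = -18.074°.
cos H₀ = −tan(+80.4°) tan(-18.074°) = 1.9295 ≥ 1 ⇒ polar night, H₀ = 0 and Q̄ = 0.

Q̄ ≈ 0.00 W/m²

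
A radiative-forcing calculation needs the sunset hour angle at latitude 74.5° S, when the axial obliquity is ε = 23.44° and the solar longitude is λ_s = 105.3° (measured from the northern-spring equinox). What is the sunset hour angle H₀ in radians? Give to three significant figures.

Solar declination: sin δ = sin ε · sin λ_s = sin 23.44° × sin 105.3° = 0.38369, so δ = +22.562°.
cos H₀ = −tan φ · tan δ = 1.4982 ≥ 1, so the Sun never rises (polar night) and H₀ = 0.

H₀ = 0.00 rad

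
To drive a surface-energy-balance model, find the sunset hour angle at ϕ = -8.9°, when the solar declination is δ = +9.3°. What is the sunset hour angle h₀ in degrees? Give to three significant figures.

cos h₀ = −tan ϕ · tan δ = −tan(-8.9°) × tan(+9.300°) = 0.0256, so h₀ = 1.5451 rad = 88.53°.

h₀ = 88.5°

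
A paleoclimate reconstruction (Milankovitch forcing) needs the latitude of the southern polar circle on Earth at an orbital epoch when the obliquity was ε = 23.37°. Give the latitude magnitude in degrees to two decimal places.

66.63°

The polar circle is the lowest latitude that experiences at least one full rotation of continuous darkness at the northern-summer solstice; it lies at |ϕ| = 90° − ε = 90° − 23.37° = 66.63°.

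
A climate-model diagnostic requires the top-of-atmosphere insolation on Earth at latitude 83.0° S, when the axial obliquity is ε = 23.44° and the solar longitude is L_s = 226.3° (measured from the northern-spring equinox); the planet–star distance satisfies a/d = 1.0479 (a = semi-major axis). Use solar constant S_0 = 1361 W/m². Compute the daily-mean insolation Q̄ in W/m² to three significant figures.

Q̄ ≈ 427 W/m²

Solar declination: sin δ = sin ε · sin L_s = sin 23.44° × sin 226.3° = -0.28759, so δ = -16.714°.
cos h₀ = −tan(-83.0°) tan(-16.714°) = -2.4455 ≤ −1 ⇒ polar day, h₀ = π.
Bracket: h₀ sin ϕ sin δ + cos ϕ cos δ sin h₀ = 3.1416×-0.99255×-0.28759 + 0.12187×0.95775×0.00000 = 0.896762 + 0.000000 = 0.896762.
Inverse-square distance factor (a/d)² = 1.0479² = 1.098094.
Q̄ = (S_0/π) × 1.098094 × [bracket] = (1361/π) × 1.098094 × 0.896762 = 426.6 W/m².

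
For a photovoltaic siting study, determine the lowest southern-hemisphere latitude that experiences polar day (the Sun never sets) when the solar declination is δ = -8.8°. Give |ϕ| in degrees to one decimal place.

Polar day requires cos h₀ = −tan ϕ tan δ ≤ −1, i.e. tan ϕ tan δ ≥ 1.
The boundary is |tan ϕ| · |tan δ| = 1, so |ϕ| = 90° − |δ| = 90° − 8.8° = 81.2° in the southern hemisphere.

|ϕ| = 81.2°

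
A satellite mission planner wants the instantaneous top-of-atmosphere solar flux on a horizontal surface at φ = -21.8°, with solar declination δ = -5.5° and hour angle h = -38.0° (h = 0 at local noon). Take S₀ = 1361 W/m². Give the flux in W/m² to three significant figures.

cos θ_z = sin φ sin δ + cos φ cos δ cos h = 0.035594 + 0.728288 = 0.763882.
Flux = S₀ · cos θ_z = 1361 × 0.763882 = 1040 W/m².

1.04e+03 W/m²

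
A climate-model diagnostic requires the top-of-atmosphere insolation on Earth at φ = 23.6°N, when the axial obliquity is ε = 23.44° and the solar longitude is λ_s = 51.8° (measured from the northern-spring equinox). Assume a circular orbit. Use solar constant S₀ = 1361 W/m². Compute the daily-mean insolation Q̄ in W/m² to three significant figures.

Q̄ ≈ 466 W/m²

Solar declination: sin δ = sin ε · sin λ_s = sin 23.44° × sin 51.8° = 0.31260, so δ = +18.216°.
cos H₀ = −tan(+23.6°) tan(+18.216°) = -0.1438, H₀ = 1.7151 rad.
Bracket: H₀ sin φ sin δ + cos φ cos δ sin H₀ = 1.7151×0.40035×0.31260 + 0.91636×0.94988×0.98961 = 0.214644 + 0.861388 = 1.076032.
Q̄ = (S₀/π) × [bracket] = (1361/π) × 1.076032 = 466.2 W/m².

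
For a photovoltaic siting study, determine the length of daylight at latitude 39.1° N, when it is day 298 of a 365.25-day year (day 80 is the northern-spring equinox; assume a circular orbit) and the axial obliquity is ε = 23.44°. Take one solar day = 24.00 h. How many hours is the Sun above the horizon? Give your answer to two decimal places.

10.54 h

Solar longitude: λ_s = 360° × (298 − 80)/365.25 = 214.867°.
sin δ = sin 23.44° × sin 214.867° = -0.22740, so δ = -13.144°.
cos H₀ = −tan φ · tan δ = −tan(+39.1°) × tan(-13.144°) = 0.1898, so H₀ = 1.3799 rad = 79.06°.
Daylight = 2H₀/(2π) × 24.00 h = (1.3799/π) × 24.00 = 10.54 h.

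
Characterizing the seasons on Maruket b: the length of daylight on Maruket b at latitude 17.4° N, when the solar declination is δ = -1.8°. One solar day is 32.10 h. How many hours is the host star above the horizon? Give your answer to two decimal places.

15.95 h

cos H₀ = −tan φ · tan δ = −tan(+17.4°) × tan(-1.800°) = 0.0098, so H₀ = 1.5609 rad = 89.44°.
Daylight = 2H₀/(2π) × 32.10 h = (1.5609/π) × 32.10 = 15.95 h.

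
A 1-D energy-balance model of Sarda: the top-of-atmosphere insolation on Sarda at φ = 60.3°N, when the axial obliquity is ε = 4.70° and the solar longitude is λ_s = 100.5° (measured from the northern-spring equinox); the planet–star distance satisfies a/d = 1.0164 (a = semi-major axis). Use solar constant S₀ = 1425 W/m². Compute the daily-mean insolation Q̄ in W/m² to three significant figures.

Solar declination: sin δ = sin ε · sin λ_s = sin 4.70° × sin 100.5° = 0.08057, so δ = +4.621°.
cos H₀ = −tan(+60.3°) tan(+4.621°) = -0.1417, H₀ = 1.7130 rad.
Bracket: H₀ sin φ sin δ + cos φ cos δ sin H₀ = 1.7130×0.86863×0.08057 + 0.49546×0.99675×0.98991 = 0.119885 + 0.488867 = 0.608752.
Inverse-square distance factor (a/d)² = 1.0164² = 1.033069.
Q̄ = (S₀/π) × 1.033069 × [bracket] = (1425/π) × 1.033069 × 0.608752 = 285.3 W/m².

Q̄ ≈ 285 W/m²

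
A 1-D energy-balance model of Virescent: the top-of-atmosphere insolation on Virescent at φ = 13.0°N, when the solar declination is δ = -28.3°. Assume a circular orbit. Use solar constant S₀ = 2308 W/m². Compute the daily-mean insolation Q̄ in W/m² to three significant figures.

cos H₀ = −tan(+13.0°) tan(-28.300°) = 0.1243, H₀ = 1.4462 rad.
Bracket: H₀ sin φ sin δ + cos φ cos δ sin H₀ = 1.4462×0.22495×-0.47409 + 0.97437×0.88048×0.99224 = -0.154232 + 0.851256 = 0.697024.
Q̄ = (S₀/π) × [bracket] = (2308/π) × 0.697024 = 512.1 W/m².

Q̄ ≈ 512 W/m²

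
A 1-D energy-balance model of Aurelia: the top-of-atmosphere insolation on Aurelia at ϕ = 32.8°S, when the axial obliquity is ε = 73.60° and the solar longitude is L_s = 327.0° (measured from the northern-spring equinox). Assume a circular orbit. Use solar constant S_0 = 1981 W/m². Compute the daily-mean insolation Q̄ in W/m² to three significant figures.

Solar declination: sin δ = sin ε · sin L_s = sin 73.60° × sin 327.0° = -0.52248, so δ = -31.499°.
cos h₀ = −tan(-32.8°) tan(-31.499°) = -0.3949, h₀ = 1.9768 rad.
Bracket: h₀ sin ϕ sin δ + cos ϕ cos δ sin h₀ = 1.9768×-0.54171×-0.52248 + 0.84057×0.85265×0.91872 = 0.559499 + 0.658458 = 1.217957.
Q̄ = (S_0/π) × [bracket] = (1981/π) × 1.217957 = 768.0 W/m².

Q̄ ≈ 768 W/m²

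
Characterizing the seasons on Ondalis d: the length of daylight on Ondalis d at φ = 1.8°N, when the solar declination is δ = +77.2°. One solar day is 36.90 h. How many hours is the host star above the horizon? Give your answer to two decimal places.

20.08 h

cos H₀ = −tan φ · tan δ = −tan(+1.8°) × tan(+77.200°) = -0.1383, so H₀ = 1.7096 rad = 97.95°.
Daylight = 2H₀/(2π) × 36.90 h = (1.7096/π) × 36.90 = 20.08 h.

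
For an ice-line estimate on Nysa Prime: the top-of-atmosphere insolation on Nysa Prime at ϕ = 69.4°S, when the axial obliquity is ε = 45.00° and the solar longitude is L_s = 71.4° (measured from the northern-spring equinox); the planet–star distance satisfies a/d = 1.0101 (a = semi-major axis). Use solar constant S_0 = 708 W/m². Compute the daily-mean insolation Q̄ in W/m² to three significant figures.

Solar declination: sin δ = sin ε · sin L_s = sin 45.00° × sin 71.4° = 0.67017, so δ = +42.080°.
cos h₀ = −tan(-69.4°) tan(+42.080°) = 2.4023 ≥ 1 ⇒ polar night, h₀ = 0 and Q̄ = 0.
Inverse-square distance factor (a/d)² = 1.0101² = 1.020302.

Q̄ ≈ 0.00 W/m²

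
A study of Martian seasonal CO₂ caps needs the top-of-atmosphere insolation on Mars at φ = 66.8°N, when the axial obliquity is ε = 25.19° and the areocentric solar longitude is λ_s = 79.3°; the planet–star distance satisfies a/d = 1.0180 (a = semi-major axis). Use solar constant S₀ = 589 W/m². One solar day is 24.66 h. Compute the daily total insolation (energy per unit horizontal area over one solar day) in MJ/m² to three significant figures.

20.8 MJ/m²

sin δ = sin 25.19° × sin 79.3° = 0.41822, so δ = +24.722°.
cos H₀ = −tan(+66.8°) tan(+24.722°) = -1.0742 ≤ −1 ⇒ polar day, H₀ = π.
Bracket: H₀ sin φ sin δ + cos φ cos δ sin H₀ = 3.1416×0.91914×0.41822 + 0.39394×0.90835×0.00000 = 1.207640 + 0.000000 = 1.207640.
Inverse-square distance factor (a/d)² = 1.0180² = 1.036324.
Q̄ = (S₀/π) × 1.036324 × [bracket] = (589/π) × 1.036324 × 1.207640 = 234.64 W/m².
Daily total = Q̄ × 24.66 h × 3600 s/h = 234.64 × 24.66 × 3600 / 10⁶ = 20.83 MJ/m².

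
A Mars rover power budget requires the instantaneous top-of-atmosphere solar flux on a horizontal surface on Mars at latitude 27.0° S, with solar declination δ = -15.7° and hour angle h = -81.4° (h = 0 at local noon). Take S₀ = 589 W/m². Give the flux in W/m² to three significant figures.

cos θ_z = sin φ sin δ + cos φ cos δ cos h = 0.122850 + 0.128266 = 0.251116.
Flux = S₀ · cos θ_z = 589 × 0.251116 = 147.9 W/m².

148 W/m²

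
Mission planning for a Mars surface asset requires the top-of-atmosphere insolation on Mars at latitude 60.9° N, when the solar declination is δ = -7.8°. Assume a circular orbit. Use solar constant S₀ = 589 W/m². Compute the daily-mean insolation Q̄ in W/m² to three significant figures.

Q̄ ≈ 58.2 W/m²

cos H₀ = −tan(+60.9°) tan(-7.800°) = 0.2461, H₀ = 1.3221 rad.
Bracket: H₀ sin φ sin δ + cos φ cos δ sin H₀ = 1.3221×0.87377×-0.13572 + 0.48634×0.99075×0.96924 = -0.156785 + 0.467020 = 0.310235.
Q̄ = (S₀/π) × [bracket] = (589/π) × 0.310235 = 58.16 W/m².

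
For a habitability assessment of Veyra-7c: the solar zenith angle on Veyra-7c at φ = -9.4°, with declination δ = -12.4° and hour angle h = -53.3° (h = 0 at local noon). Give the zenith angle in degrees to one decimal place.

cos θ_z = sin φ sin δ + cos φ cos δ cos h = 0.035072 + 0.575846 = 0.610918.
θ_z = arccos(0.610918) = 52.3°.

θ_z = 52.3°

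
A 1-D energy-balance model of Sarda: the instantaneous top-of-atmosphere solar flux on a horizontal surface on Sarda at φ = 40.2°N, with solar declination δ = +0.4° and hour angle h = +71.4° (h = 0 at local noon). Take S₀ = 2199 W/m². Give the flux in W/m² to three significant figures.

546 W/m²

cos θ_z = sin φ sin δ + cos φ cos δ cos h = 0.004506 + 0.243614 = 0.248120.
Flux = S₀ · cos θ_z = 2199 × 0.248120 = 545.6 W/m².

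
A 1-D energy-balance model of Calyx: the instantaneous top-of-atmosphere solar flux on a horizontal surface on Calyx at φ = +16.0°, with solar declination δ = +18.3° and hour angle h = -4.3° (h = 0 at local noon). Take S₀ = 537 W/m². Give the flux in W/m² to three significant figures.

cos θ_z = sin φ sin δ + cos φ cos δ cos h = 0.086548 + 0.910077 = 0.996625.
Flux = S₀ · cos θ_z = 537 × 0.996625 = 535.2 W/m².

535 W/m²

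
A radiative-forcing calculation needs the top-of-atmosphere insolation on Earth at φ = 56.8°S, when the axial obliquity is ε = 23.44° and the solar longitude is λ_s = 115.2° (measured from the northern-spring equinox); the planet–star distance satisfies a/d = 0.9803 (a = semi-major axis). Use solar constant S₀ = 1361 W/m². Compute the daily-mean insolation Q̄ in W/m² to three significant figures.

Q̄ ≈ 53.9 W/m²

Solar declination: sin δ = sin ε · sin λ_s = sin 23.44° × sin 115.2° = 0.35993, so δ = +21.096°.
cos H₀ = −tan(-56.8°) tan(+21.096°) = 0.5895, H₀ = 0.9403 rad.
Bracket: H₀ sin φ sin δ + cos φ cos δ sin H₀ = 0.9403×-0.83676×0.35993 + 0.54756×0.93298×0.80774 = -0.283195 + 0.412644 = 0.129449.
Inverse-square distance factor (a/d)² = 0.9803² = 0.960988.
Q̄ = (S₀/π) × 0.960988 × [bracket] = (1361/π) × 0.960988 × 0.129449 = 53.89 W/m².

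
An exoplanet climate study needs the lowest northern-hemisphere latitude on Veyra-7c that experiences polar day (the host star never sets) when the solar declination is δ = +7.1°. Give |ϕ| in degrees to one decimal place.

|ϕ| = 82.9°

Polar day requires cos h₀ = −tan ϕ tan δ ≤ −1, i.e. tan ϕ tan δ ≥ 1.
The boundary is |tan ϕ| · |tan δ| = 1, so |ϕ| = 90° − |δ| = 90° − 7.1° = 82.9° in the northern hemisphere.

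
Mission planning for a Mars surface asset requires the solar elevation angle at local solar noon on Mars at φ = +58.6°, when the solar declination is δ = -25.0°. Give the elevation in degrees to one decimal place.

6.4°

At local noon the hour angle is zero, so the zenith angle equals |φ − δ| = |+58.6° − (-25.000°)| = 83.600°.
Elevation = 90° − 83.600° = 6.4°.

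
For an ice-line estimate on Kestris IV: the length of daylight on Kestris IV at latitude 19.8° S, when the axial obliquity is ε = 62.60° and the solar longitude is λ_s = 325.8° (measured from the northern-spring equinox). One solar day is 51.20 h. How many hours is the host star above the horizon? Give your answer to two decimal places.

Solar declination: sin δ = sin ε · sin λ_s = sin 62.60° × sin 325.8° = -0.49903, so δ = -29.936°.
cos H₀ = −tan φ · tan δ = −tan(-19.8°) × tan(-29.936°) = -0.2073, so H₀ = 1.7796 rad = 101.97°.
Daylight = 2H₀/(2π) × 51.20 h = (1.7796/π) × 51.20 = 29.00 h.

29.00 h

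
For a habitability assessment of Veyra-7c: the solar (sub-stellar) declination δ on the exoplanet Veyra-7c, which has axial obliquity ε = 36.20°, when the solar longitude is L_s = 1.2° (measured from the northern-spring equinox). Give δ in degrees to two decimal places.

δ = +0.71°

sin δ = sin ε · sin L_s = sin 36.20° × sin 1.2° = 0.012369.
δ = arcsin(0.012369) = +0.71°.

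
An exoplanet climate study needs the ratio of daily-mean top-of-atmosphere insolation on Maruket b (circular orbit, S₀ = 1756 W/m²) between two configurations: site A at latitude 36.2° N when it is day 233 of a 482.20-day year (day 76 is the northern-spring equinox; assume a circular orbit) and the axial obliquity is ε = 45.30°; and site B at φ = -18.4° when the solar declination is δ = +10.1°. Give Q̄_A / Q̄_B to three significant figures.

Q̄_A / Q̄_B ≈ 1.56

— Configuration A (φ=+36.2°):
Solar longitude: λ_s = 360° × (233 − 76)/482.20 = 117.213°.
sin δ = sin 45.30° × sin 117.213° = 0.63212, so δ = +39.207°.
cos H₀ = −tan(+36.2°) tan(+39.207°) = -0.5971, H₀ = 2.2106 rad.
Bracket: H₀ sin φ sin δ + cos φ cos δ sin H₀ = 2.2106×0.59061×0.63212 + 0.80696×0.77487×0.80219 = 0.825297 + 0.501601 = 1.326898.
Q̄ = (S₀/π) × [bracket] = (1756/π) × 1.326898 = 741.67 W/m².
— Configuration B (φ=-18.4°):
cos H₀ = −tan(-18.4°) tan(+10.100°) = 0.0593, H₀ = 1.5115 rad.
Bracket: H₀ sin φ sin δ + cos φ cos δ sin H₀ = 1.5115×-0.31565×0.17537 + 0.94888×0.98450×0.99824 = -0.083670 + 0.932528 = 0.848858.
Q̄ = (S₀/π) × [bracket] = (1756/π) × 0.848858 = 474.47 W/m².
Ratio Q̄_A / Q̄_B = 741.67 / 474.47 = 1.563.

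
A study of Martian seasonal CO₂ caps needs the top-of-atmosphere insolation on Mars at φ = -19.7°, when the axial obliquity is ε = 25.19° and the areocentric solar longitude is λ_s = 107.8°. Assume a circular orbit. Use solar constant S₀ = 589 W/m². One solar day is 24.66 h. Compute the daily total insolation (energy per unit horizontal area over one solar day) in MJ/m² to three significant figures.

10.9 MJ/m²

sin δ = sin 25.19° × sin 107.8° = 0.40525, so δ = +23.907°.
cos H₀ = −tan(-19.7°) tan(+23.907°) = 0.1587, H₀ = 1.4114 rad.
Bracket: H₀ sin φ sin δ + cos φ cos δ sin H₀ = 1.4114×-0.33710×0.40525 + 0.94147×0.91421×0.98732 = -0.192811 + 0.849788 = 0.656977.
Q̄ = (S₀/π) × [bracket] = (589/π) × 0.656977 = 123.17 W/m².
Daily total = Q̄ × 24.66 h × 3600 s/h = 123.17 × 24.66 × 3600 / 10⁶ = 10.93 MJ/m².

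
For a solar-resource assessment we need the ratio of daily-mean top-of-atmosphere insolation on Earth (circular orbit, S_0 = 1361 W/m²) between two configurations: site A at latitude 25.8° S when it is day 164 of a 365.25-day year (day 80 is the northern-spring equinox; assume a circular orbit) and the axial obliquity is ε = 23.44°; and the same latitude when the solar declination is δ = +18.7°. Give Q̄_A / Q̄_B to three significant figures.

— Configuration A (ϕ=-25.8°):
Solar longitude: L_s = 360° × (164 − 80)/365.25 = 82.793°.
sin δ = sin 23.44° × sin 82.793° = 0.39465, so δ = +23.244°.
cos h₀ = −tan(-25.8°) tan(+23.244°) = 0.2076, h₀ = 1.3616 rad.
Bracket: h₀ sin ϕ sin δ + cos ϕ cos δ sin h₀ = 1.3616×-0.43523×0.39465 + 0.90032×0.91883×0.97821 = -0.233873 + 0.809215 = 0.575342.
Q̄ = (S_0/π) × [bracket] = (1361/π) × 0.575342 = 249.25 W/m².
— Configuration B (ϕ=-25.8°):
cos h₀ = −tan(-25.8°) tan(+18.700°) = 0.1636, h₀ = 1.4064 rad.
Bracket: h₀ sin ϕ sin δ + cos ϕ cos δ sin h₀ = 1.4064×-0.43523×0.32061 + 0.90032×0.94721×0.98652 = -0.196248 + 0.841296 = 0.645048.
Q̄ = (S_0/π) × [bracket] = (1361/π) × 0.645048 = 279.45 W/m².
Ratio Q̄_A / Q̄_B = 249.25 / 279.45 = 0.8919.

Q̄_A / Q̄_B ≈ 0.892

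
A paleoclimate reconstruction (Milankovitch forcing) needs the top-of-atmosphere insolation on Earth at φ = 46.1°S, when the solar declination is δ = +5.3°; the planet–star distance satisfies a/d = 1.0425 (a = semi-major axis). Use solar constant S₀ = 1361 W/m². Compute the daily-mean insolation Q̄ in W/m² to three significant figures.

Q̄ ≈ 277 W/m²

cos H₀ = −tan(-46.1°) tan(+5.300°) = 0.0964, H₀ = 1.4742 rad.
Bracket: H₀ sin φ sin δ + cos φ cos δ sin H₀ = 1.4742×-0.72055×0.09237 + 0.69340×0.99572×0.99534 = -0.098119 + 0.687215 = 0.589096.
Inverse-square distance factor (a/d)² = 1.0425² = 1.086806.
Q̄ = (S₀/π) × 1.086806 × [bracket] = (1361/π) × 1.086806 × 0.589096 = 277.4 W/m².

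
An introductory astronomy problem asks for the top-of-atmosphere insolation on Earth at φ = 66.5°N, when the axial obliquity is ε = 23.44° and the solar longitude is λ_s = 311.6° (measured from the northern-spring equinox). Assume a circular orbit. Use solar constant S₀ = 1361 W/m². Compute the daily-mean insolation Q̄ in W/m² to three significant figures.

Q̄ ≈ 23.8 W/m²

Solar declination: sin δ = sin ε · sin λ_s = sin 23.44° × sin 311.6° = -0.29747, so δ = -17.305°.
cos H₀ = −tan(+66.5°) tan(-17.305°) = 0.7166, H₀ = 0.7719 rad.
Bracket: H₀ sin φ sin δ + cos φ cos δ sin H₀ = 0.7719×0.91706×-0.29747 + 0.39875×0.95473×0.69752 = -0.210573 + 0.265545 = 0.054972.
Q̄ = (S₀/π) × [bracket] = (1361/π) × 0.054972 = 23.81 W/m².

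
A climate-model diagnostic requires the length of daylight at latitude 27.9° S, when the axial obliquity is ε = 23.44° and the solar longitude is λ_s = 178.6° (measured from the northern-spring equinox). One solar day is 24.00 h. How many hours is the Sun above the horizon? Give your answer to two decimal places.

Solar declination: sin δ = sin ε · sin λ_s = sin 23.44° × sin 178.6° = 0.00972, so δ = +0.557°.
cos H₀ = −tan φ · tan δ = −tan(-27.9°) × tan(+0.557°) = 0.0051, so H₀ = 1.5657 rad = 89.71°.
Daylight = 2H₀/(2π) × 24.00 h = (1.5657/π) × 24.00 = 11.96 h.

11.96 h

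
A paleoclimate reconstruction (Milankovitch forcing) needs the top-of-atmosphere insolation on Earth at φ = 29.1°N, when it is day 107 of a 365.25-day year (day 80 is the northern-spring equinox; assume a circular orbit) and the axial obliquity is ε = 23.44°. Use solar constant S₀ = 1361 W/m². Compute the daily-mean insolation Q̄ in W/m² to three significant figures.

Solar longitude: λ_s = 360° × (107 − 80)/365.25 = 26.612°.
sin δ = sin 23.44° × sin 26.612° = 0.17819, so δ = +10.264°.
cos H₀ = −tan(+29.1°) tan(+10.264°) = -0.1008, H₀ = 1.6718 rad.
Bracket: H₀ sin φ sin δ + cos φ cos δ sin H₀ = 1.6718×0.48634×0.17819 + 0.87377×0.98400×0.99491 = 0.144880 + 0.855413 = 1.000293.
Q̄ = (S₀/π) × [bracket] = (1361/π) × 1.000293 = 433.3 W/m².

Q̄ ≈ 433 W/m²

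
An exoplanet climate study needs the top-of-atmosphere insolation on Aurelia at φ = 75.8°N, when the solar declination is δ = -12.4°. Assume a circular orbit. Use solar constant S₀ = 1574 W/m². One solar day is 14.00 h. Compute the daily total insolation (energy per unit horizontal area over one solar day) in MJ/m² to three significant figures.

0.273 MJ/m²

cos H₀ = −tan(+75.8°) tan(-12.400°) = 0.8689, H₀ = 0.5178 rad.
Bracket: H₀ sin φ sin δ + cos φ cos δ sin H₀ = 0.5178×0.96945×-0.21474 + 0.24531×0.97667×0.49500 = -0.107795 + 0.118596 = 0.010801.
Q̄ = (S₀/π) × [bracket] = (1574/π) × 0.010801 = 5.4115 W/m².
Daily total = Q̄ × 14.00 h × 3600 s/h = 5.4115 × 14.00 × 3600 / 10⁶ = 0.2727 MJ/m².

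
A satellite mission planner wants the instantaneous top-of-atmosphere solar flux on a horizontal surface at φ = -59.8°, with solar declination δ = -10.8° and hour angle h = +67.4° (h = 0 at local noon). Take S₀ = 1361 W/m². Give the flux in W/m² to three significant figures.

479 W/m²

cos θ_z = sin φ sin δ + cos φ cos δ cos h = 0.161949 + 0.189884 = 0.351833.
Flux = S₀ · cos θ_z = 1361 × 0.351833 = 478.8 W/m².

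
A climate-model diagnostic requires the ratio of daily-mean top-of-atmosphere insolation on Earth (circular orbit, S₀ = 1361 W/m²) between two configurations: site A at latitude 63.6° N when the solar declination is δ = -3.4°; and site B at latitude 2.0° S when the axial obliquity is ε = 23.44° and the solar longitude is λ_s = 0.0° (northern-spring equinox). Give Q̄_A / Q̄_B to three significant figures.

Q̄_A / Q̄_B ≈ 0.364

— Configuration A (φ=+63.6°):
cos H₀ = −tan(+63.6°) tan(-3.400°) = 0.1197, H₀ = 1.4508 rad.
Bracket: H₀ sin φ sin δ + cos φ cos δ sin H₀ = 1.4508×0.89571×-0.05931 + 0.44464×0.99824×0.99281 = -0.077073 + 0.440666 = 0.363593.
Q̄ = (S₀/π) × [bracket] = (1361/π) × 0.363593 = 157.52 W/m².
— Configuration B (φ=-2.0°):
Solar declination: sin δ = sin ε · sin λ_s = sin 23.44° × sin 0.0° = 0.00000, so δ = +0.000°.
cos H₀ = −tan(-2.0°) tan(+0.000°) = 0.0000, H₀ = 1.5708 rad.
Bracket: H₀ sin φ sin δ + cos φ cos δ sin H₀ = 1.5708×-0.03490×0.00000 + 0.99939×1.00000×1.00000 = -0.000000 + 0.999390 = 0.999390.
Q̄ = (S₀/π) × [bracket] = (1361/π) × 0.999390 = 432.96 W/m².
Ratio Q̄_A / Q̄_B = 157.52 / 432.96 = 0.3638.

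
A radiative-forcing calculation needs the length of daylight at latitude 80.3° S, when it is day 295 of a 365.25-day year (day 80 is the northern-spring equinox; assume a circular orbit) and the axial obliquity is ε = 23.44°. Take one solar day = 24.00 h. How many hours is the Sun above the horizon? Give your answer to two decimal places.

24.00 h

Solar longitude: λ_s = 360° × (295 − 80)/365.25 = 211.910°.
sin δ = sin 23.44° × sin 211.910° = -0.21026, so δ = -12.138°.
Sunrise equation: cos H₀ = −tan φ · tan δ = -1.2582 ≤ −1, so the Sun never sets (polar day) and H₀ = π.
Daylight = 2H₀/(2π) × 24.00 h = (3.1416/π) × 24.00 = 24.00 h.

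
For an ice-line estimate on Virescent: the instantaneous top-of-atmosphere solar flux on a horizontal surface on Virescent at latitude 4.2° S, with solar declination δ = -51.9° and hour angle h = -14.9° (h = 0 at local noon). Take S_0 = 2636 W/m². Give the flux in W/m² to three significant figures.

1.72e+03 W/m²

cos θ_z = sin ϕ sin δ + cos ϕ cos δ cos h = 0.057634 + 0.594687 = 0.652321.
Flux = S_0 · cos θ_z = 2636 × 0.652321 = 1720 W/m².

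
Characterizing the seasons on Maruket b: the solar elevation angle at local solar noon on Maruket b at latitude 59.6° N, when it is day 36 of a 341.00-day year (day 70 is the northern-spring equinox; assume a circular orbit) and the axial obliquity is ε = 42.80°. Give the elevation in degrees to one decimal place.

Solar longitude: λ_s = 360° × (36 − 70)/341.00 = -35.894°, i.e. -35.894° + 360° = 324.106°.
sin δ = sin 42.80° × sin 324.106° = -0.39835, so δ = -23.475°.
At local noon the hour angle is zero, so the zenith angle equals |φ − δ| = |+59.6° − (-23.475°)| = 83.075°.
Elevation = 90° − 83.075° = 6.9°.

6.9°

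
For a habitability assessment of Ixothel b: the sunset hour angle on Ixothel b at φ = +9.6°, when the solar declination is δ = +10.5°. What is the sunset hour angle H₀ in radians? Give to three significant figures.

cos H₀ = −tan φ · tan δ = −tan(+9.6°) × tan(+10.500°) = -0.0313, so H₀ = 1.6021 rad = 91.80°.

H₀ = 1.60 rad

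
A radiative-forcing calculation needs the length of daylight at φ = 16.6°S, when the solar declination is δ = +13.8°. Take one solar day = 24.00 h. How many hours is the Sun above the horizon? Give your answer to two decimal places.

11.44 h

cos H₀ = −tan φ · tan δ = −tan(-16.6°) × tan(+13.800°) = 0.0732, so H₀ = 1.4975 rad = 85.80°.
Daylight = 2H₀/(2π) × 24.00 h = (1.4975/π) × 24.00 = 11.44 h.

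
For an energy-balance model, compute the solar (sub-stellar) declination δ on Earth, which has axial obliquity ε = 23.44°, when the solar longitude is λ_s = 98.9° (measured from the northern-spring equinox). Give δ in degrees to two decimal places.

δ = +23.14°

sin δ = sin ε · sin λ_s = sin 23.44° × sin 98.9° = 0.392999.
δ = arcsin(0.392999) = +23.14°.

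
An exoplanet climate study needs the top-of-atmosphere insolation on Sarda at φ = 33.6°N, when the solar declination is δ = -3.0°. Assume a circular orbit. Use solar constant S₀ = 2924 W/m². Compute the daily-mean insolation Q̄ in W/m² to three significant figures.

Q̄ ≈ 732 W/m²

cos H₀ = −tan(+33.6°) tan(-3.000°) = 0.0348, H₀ = 1.5360 rad.
Bracket: H₀ sin φ sin δ + cos φ cos δ sin H₀ = 1.5360×0.55339×-0.05234 + 0.83292×0.99863×0.99939 = -0.044489 + 0.831272 = 0.786783.
Q̄ = (S₀/π) × [bracket] = (2924/π) × 0.786783 = 732.3 W/m².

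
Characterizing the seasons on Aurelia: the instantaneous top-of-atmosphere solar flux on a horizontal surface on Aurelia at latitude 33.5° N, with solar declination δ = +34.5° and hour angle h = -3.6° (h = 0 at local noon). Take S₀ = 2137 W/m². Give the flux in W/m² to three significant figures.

cos θ_z = sin φ sin δ + cos φ cos δ cos h = 0.312621 + 0.685871 = 0.998492.
Flux = S₀ · cos θ_z = 2137 × 0.998492 = 2134 W/m².

2.13e+03 W/m²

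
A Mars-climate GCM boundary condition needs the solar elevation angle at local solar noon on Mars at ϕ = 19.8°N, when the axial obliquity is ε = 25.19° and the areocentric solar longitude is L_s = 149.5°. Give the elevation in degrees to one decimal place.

82.7°

sin δ = sin 25.19° × sin 149.5° = 0.21602, so δ = +12.475°.
At local noon the hour angle is zero, so the zenith angle equals |ϕ − δ| = |+19.8° − (+12.475°)| = 7.325°.
Elevation = 90° − 7.325° = 82.7°.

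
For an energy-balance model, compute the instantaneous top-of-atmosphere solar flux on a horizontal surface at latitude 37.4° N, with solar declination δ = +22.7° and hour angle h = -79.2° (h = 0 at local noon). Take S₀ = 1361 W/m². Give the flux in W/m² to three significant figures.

cos θ_z = sin φ sin δ + cos φ cos δ cos h = 0.234390 + 0.137328 = 0.371718.
Flux = S₀ · cos θ_z = 1361 × 0.371718 = 505.9 W/m².

506 W/m²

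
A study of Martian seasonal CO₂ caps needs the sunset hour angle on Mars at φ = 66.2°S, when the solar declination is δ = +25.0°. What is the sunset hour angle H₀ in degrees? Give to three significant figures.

H₀ = 0.00°

cos H₀ = −tan φ · tan δ = 1.0573 ≥ 1, so the Sun never rises (polar night) and H₀ = 0.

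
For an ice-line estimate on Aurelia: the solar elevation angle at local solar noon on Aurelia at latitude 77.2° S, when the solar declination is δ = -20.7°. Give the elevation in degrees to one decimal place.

At local noon the hour angle is zero, so the zenith angle equals |ϕ − δ| = |-77.2° − (-20.700°)| = 56.500°.
Elevation = 90° − 56.500° = 33.5°.

33.5°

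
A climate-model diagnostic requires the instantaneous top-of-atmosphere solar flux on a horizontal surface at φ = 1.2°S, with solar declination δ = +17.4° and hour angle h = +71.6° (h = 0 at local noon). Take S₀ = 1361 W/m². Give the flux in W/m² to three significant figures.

cos θ_z = sin φ sin δ + cos φ cos δ cos h = -0.006263 + 0.301139 = 0.294876.
Flux = S₀ · cos θ_z = 1361 × 0.294876 = 401.3 W/m².

401 W/m²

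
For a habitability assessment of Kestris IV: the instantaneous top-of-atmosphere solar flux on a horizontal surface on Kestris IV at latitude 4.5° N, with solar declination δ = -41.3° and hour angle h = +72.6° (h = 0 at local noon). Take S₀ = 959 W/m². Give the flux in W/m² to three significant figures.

cos θ_z = sin φ sin δ + cos φ cos δ cos h = -0.051783 + 0.223966 = 0.172183.
Flux = S₀ · cos θ_z = 959 × 0.172183 = 165.1 W/m².

165 W/m²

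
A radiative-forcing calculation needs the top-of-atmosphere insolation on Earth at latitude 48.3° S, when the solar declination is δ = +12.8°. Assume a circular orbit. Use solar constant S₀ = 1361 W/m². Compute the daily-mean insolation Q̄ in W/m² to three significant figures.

cos H₀ = −tan(-48.3°) tan(+12.800°) = 0.2550, H₀ = 1.3130 rad.
Bracket: H₀ sin φ sin δ + cos φ cos δ sin H₀ = 1.3130×-0.74664×0.22155 + 0.66523×0.97515×0.96694 = -0.217194 + 0.627253 = 0.410059.
Q̄ = (S₀/π) × [bracket] = (1361/π) × 0.410059 = 177.6 W/m².

Q̄ ≈ 178 W/m²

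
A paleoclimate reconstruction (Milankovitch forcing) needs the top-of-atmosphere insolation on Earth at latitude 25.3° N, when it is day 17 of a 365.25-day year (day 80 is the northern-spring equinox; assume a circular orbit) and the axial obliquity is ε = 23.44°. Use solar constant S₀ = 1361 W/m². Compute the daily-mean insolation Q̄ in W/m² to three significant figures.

Q̄ ≈ 270 W/m²

Solar longitude: λ_s = 360° × (17 − 80)/365.25 = -62.094°, i.e. -62.094° + 360° = 297.906°.
sin δ = sin 23.44° × sin 297.906° = -0.35153, so δ = -20.581°.
cos H₀ = −tan(+25.3°) tan(-20.581°) = 0.1775, H₀ = 1.3924 rad.
Bracket: H₀ sin φ sin δ + cos φ cos δ sin H₀ = 1.3924×0.42736×-0.35153 + 0.90408×0.93618×0.98412 = -0.209180 + 0.832941 = 0.623761.
Q̄ = (S₀/π) × [bracket] = (1361/π) × 0.623761 = 270.2 W/m².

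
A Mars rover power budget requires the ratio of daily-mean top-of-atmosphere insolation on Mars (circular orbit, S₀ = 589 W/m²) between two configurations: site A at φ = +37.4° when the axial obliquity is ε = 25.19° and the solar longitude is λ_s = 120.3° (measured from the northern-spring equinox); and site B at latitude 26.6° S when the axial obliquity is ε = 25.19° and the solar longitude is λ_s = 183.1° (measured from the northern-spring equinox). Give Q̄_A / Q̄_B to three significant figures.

— Configuration A (φ=+37.4°):
Solar declination: sin δ = sin ε · sin λ_s = sin 25.19° × sin 120.3° = 0.36748, so δ = +21.560°.
cos H₀ = −tan(+37.4°) tan(+21.560°) = -0.3021, H₀ = 1.8777 rad.
Bracket: H₀ sin φ sin δ + cos φ cos δ sin H₀ = 1.8777×0.60738×0.36748 + 0.79441×0.93003×0.95328 = 0.419103 + 0.704307 = 1.123410.
Q̄ = (S₀/π) × [bracket] = (589/π) × 1.123410 = 210.62 W/m².
— Configuration B (φ=-26.6°):
Solar declination: sin δ = sin ε · sin λ_s = sin 25.19° × sin 183.1° = -0.02302, so δ = -1.319°.
cos H₀ = −tan(-26.6°) tan(-1.319°) = -0.0115, H₀ = 1.5823 rad.
Bracket: H₀ sin φ sin δ + cos φ cos δ sin H₀ = 1.5823×-0.44776×-0.02302 + 0.89415×0.99974×0.99993 = 0.016309 + 0.893855 = 0.910164.
Q̄ = (S₀/π) × [bracket] = (589/π) × 0.910164 = 170.64 W/m².
Ratio Q̄_A / Q̄_B = 210.62 / 170.64 = 1.234.

Q̄_A / Q̄_B ≈ 1.23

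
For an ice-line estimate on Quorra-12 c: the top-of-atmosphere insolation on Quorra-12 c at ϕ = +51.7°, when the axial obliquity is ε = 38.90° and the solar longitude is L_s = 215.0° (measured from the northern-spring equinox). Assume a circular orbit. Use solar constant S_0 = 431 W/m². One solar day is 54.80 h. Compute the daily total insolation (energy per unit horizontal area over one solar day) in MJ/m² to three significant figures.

5.54 MJ/m²

Solar declination: sin δ = sin ε · sin L_s = sin 38.90° × sin 215.0° = -0.36018, so δ = -21.112°.
cos h₀ = −tan(+51.7°) tan(-21.112°) = 0.4889, h₀ = 1.0600 rad.
Bracket: h₀ sin ϕ sin δ + cos ϕ cos δ sin h₀ = 1.0600×0.78478×-0.36018 + 0.61978×0.93288×0.87235 = -0.299622 + 0.504376 = 0.204754.
Q̄ = (S_0/π) × [bracket] = (431/π) × 0.204754 = 28.091 W/m².
Daily total = Q̄ × 54.80 h × 3600 s/h = 28.091 × 54.80 × 3600 / 10⁶ = 5.542 MJ/m².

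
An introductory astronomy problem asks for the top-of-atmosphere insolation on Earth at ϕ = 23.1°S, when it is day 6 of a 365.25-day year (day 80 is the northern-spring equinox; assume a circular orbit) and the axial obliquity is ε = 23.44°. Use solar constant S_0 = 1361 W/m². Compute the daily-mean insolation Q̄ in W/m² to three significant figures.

Solar longitude: L_s = 360° × (6 − 80)/365.25 = -72.936°, i.e. -72.936° + 360° = 287.064°.
sin δ = sin 23.44° × sin 287.064° = -0.38028, so δ = -22.351°.
cos h₀ = −tan(-23.1°) tan(-22.351°) = -0.1754, h₀ = 1.7471 rad.
Bracket: h₀ sin ϕ sin δ + cos ϕ cos δ sin h₀ = 1.7471×-0.39234×-0.38028 + 0.91982×0.92487×0.98450 = 0.260666 + 0.837528 = 1.098194.
Q̄ = (S_0/π) × [bracket] = (1361/π) × 1.098194 = 475.8 W/m².

Q̄ ≈ 476 W/m²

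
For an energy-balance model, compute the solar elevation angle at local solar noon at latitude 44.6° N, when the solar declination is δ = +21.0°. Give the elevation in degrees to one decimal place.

66.4°

At local noon the hour angle is zero, so the zenith angle equals |φ − δ| = |+44.6° − (+21.000°)| = 23.600°.
Elevation = 90° − 23.600° = 66.4°.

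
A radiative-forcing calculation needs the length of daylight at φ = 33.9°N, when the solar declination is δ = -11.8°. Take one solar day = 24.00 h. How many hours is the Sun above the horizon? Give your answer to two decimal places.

10.92 h

cos H₀ = −tan φ · tan δ = −tan(+33.9°) × tan(-11.800°) = 0.1404, so H₀ = 1.4299 rad = 81.93°.
Daylight = 2H₀/(2π) × 24.00 h = (1.4299/π) × 24.00 = 10.92 h.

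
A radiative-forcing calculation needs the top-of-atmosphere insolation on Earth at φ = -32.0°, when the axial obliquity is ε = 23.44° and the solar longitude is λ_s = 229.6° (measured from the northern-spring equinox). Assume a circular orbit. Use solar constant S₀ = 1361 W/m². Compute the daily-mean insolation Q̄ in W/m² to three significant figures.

Solar declination: sin δ = sin ε · sin λ_s = sin 23.44° × sin 229.6° = -0.30293, so δ = -17.634°.
cos H₀ = −tan(-32.0°) tan(-17.634°) = -0.1986, H₀ = 1.7708 rad.
Bracket: H₀ sin φ sin δ + cos φ cos δ sin H₀ = 1.7708×-0.52992×-0.30293 + 0.84805×0.95301×0.98008 = 0.284264 + 0.792101 = 1.076365.
Q̄ = (S₀/π) × [bracket] = (1361/π) × 1.076365 = 466.3 W/m².

Q̄ ≈ 466 W/m²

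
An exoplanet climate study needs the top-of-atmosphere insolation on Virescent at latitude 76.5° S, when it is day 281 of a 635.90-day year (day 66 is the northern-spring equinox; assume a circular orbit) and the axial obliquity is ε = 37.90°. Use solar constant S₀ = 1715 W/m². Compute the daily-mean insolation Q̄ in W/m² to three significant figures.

Q̄ ≈ 0.00 W/m²

Solar longitude: λ_s = 360° × (281 − 66)/635.90 = 121.717°.
sin δ = sin 37.90° × sin 121.717° = 0.52254, so δ = +31.503°.
cos H₀ = −tan(-76.5°) tan(+31.503°) = 2.5528 ≥ 1 ⇒ polar night, H₀ = 0 and Q̄ = 0.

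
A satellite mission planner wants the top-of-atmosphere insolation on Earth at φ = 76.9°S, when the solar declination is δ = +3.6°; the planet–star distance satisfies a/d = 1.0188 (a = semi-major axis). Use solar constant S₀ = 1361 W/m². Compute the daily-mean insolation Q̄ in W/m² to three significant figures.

cos H₀ = −tan(-76.9°) tan(+3.600°) = 0.2704, H₀ = 1.2970 rad.
Bracket: H₀ sin φ sin δ + cos φ cos δ sin H₀ = 1.2970×-0.97398×0.06279 + 0.22665×0.99803×0.96276 = -0.079320 + 0.217780 = 0.138460.
Inverse-square distance factor (a/d)² = 1.0188² = 1.037953.
Q̄ = (S₀/π) × 1.037953 × [bracket] = (1361/π) × 1.037953 × 0.138460 = 62.26 W/m².

Q̄ ≈ 62.3 W/m²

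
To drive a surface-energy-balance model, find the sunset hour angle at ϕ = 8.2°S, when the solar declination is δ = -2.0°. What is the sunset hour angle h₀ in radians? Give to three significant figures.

h₀ = 1.58 rad

cos h₀ = −tan ϕ · tan δ = −tan(-8.2°) × tan(-2.000°) = -0.0050, so h₀ = 1.5758 rad = 90.29°.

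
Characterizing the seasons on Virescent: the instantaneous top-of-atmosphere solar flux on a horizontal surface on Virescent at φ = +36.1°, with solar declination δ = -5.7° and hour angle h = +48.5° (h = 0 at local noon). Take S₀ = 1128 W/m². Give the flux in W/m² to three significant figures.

535 W/m²

cos θ_z = sin φ sin δ + cos φ cos δ cos h = -0.058519 + 0.532743 = 0.474224.
Flux = S₀ · cos θ_z = 1128 × 0.474224 = 534.9 W/m².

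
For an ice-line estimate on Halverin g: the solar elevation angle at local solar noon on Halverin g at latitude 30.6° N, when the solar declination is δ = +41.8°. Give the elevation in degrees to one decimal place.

At local noon the hour angle is zero, so the zenith angle equals |φ − δ| = |+30.6° − (+41.800°)| = 11.200°.
Elevation = 90° − 11.200° = 78.8°.

78.8°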